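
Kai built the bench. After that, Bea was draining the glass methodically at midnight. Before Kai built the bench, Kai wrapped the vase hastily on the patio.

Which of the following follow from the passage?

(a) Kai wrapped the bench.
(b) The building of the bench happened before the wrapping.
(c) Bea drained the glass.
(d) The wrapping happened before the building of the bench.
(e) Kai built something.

(d), (e)

(a) Not entailed — Kai wrapped the vase, not the bench; the bench belongs to the building event.
(b) Not entailed — the narrative places the wrapping before the building, not after.
(c) Not entailed — 'was draining' is progressive on an accomplishment; it does not entail the completed 'drained'.
(d) Entailed — the narrative places the wrapping before the building.
(e) Entailed — generalizing the patient leaves a sub-description the original still satisfies.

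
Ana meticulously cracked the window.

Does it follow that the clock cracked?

no

Nothing is said about any clock; only the window is affected.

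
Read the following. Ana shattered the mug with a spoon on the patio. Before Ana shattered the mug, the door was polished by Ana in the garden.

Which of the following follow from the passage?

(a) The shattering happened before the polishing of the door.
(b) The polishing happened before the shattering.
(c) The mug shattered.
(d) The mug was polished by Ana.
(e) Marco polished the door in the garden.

(b), (c)

(a) Not entailed — the narrative places the polishing before the shattering, not after.
(b) Entailed — the narrative places the polishing before the shattering.
(c) Entailed — 'Ana shattered the mug' is causative; it entails the inchoative 'the mug shattered'.
(d) Not entailed — Ana polished the door, not the mug; the mug belongs to the shattering event.
(e) Not entailed — the passage has Ana polishing the door, not Marco.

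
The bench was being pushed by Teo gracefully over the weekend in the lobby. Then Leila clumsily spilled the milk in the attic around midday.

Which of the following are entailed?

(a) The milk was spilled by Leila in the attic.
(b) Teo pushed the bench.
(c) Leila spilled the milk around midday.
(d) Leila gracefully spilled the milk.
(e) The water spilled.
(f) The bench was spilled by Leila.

(a), (b), (c)

(a) Entailed — the original entails any weakening of itself; this just drops 'clumsily', 'around midday'.
(b) Entailed — 'push' is an activity; 'was pushing' entails that some pushing happened, so 'pushed' holds.
(c) Entailed — dropping 'clumsily', 'in the attic' leaves a sub-description the original still satisfies.
(d) Not entailed — 'gracefully' adds a manner not in (and inconsistent with) the original.
(e) Not entailed — the milk is what spilled, not the water.
(f) Not entailed — Leila spilled the milk, not the bench; the bench belongs to the pushing event.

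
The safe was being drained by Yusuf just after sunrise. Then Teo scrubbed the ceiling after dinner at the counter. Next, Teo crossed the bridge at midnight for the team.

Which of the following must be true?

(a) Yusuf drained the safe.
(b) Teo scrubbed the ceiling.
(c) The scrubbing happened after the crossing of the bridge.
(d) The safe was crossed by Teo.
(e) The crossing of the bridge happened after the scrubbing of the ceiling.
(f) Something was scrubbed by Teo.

(b), (e), (f)

(a) Not entailed — 'was draining' is progressive on an accomplishment; it does not entail the completed 'drained'.
(b) Entailed — every conjunct here is already in the original scrubbing event.
(c) Not entailed — the narrative places the scrubbing before the crossing, not after.
(d) Not entailed — Teo crossed the bridge, not the safe; the safe belongs to the draining event.
(e) Entailed — the narrative places the scrubbing before the crossing.
(f) Entailed — every conjunct here is already in the original scrubbing event.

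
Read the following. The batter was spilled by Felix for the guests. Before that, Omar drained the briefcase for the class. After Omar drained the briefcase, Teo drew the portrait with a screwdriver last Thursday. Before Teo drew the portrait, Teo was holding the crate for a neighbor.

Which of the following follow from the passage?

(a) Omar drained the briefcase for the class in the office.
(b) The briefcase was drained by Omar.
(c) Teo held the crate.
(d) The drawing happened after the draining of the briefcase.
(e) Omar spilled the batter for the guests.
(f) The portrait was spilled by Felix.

(a) Not entailed — 'in the office' adds information not in the original event.
(b) Entailed — dropping 'for the class' leaves a sub-description the original still satisfies.
(c) Entailed — 'hold' is an activity; 'was holding' entails that some holding happened, so 'held' holds.
(d) Entailed — the narrative places the draining before the drawing.
(e) Not entailed — the passage has Felix spilling the batter, not Omar.
(f) Not entailed — Felix spilled the batter, not the portrait; the portrait belongs to the drawing event.

(b), (c), (d)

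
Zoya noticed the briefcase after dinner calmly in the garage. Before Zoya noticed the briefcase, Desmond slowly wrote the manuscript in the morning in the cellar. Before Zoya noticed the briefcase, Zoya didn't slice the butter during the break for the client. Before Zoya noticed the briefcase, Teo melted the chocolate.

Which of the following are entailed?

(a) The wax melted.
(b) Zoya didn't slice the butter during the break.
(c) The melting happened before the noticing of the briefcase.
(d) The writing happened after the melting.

(a) Not entailed — the chocolate is what melted, not the wax.
(b) Not entailed — dropping 'for the client' under negation is not valid — the original leaves open that Zoya sliced the butter some other way.
(c) Entailed — the narrative places the melting before the noticing.
(d) Not entailed — the narrative doesn't order the melting relative to the writing.

(c)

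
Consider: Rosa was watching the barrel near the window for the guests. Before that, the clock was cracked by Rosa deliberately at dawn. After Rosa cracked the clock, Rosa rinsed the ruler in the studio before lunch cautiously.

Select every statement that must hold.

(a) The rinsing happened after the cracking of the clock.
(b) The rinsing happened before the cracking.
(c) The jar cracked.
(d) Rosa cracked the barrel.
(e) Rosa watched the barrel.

(a), (e)

(a) Entailed — the narrative places the cracking before the rinsing.
(b) Not entailed — the narrative places the cracking before the rinsing, not after.
(c) Not entailed — the clock is what cracked, not the jar.
(d) Not entailed — Rosa cracked the clock, not the barrel; the barrel belongs to the watching event.
(e) Entailed — 'watch' is an activity; 'was watching' entails that some watching happened, so 'watched' holds.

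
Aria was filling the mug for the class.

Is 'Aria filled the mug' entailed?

no

'was filling' is progressive; for an accomplishment like 'fill the mug', it doesn't entail completion.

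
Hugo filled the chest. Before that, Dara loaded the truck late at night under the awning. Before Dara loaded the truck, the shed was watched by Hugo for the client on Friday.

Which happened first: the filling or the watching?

the watching

The connectives place the watching before the filling.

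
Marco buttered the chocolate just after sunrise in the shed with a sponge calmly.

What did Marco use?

a sponge

'with a sponge' marks the instrument of the buttering event.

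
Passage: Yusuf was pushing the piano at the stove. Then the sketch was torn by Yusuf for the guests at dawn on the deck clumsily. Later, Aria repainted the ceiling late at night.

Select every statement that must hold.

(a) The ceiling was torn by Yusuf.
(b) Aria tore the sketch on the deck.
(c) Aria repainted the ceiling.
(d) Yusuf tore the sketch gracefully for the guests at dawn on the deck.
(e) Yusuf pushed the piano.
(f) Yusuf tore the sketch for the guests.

(a) Not entailed — Yusuf tore the sketch, not the ceiling; the ceiling belongs to the repainting event.
(b) Not entailed — the passage has Yusuf tearing the sketch, not Aria.
(c) Entailed — every conjunct here is already in the original repainting event.
(d) Not entailed — 'gracefully' adds a manner not in (and inconsistent with) the original.
(e) Entailed — 'push' is an activity; 'was pushing' entails that some pushing happened, so 'pushed' holds.
(f) Entailed — the original entails any weakening of itself; this just drops 'at dawn', 'clumsily', 'on the deck'.

(c), (e), (f)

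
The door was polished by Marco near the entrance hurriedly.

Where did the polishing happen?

near the entrance

'near the entrance' marks the location of the polishing event.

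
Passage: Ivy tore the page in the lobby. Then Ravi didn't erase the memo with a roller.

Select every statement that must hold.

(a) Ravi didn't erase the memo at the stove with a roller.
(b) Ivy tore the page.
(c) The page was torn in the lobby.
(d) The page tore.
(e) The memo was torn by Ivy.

(a), (b), (c), (d)

(a) Entailed — under negation, adding a further restriction is entailed: if no such erasing event occurred, none occurred at the stove either.
(b) Entailed — the original entails any weakening of itself; this just drops 'in the lobby'.
(c) Entailed — this follows by dropping conjuncts from the tearing event's description.
(d) Entailed — 'Ivy tore the page' is causative; it entails the inchoative 'the page tore'.
(e) Not entailed — Ivy tore the page, not the memo; the memo belongs to the erasing event.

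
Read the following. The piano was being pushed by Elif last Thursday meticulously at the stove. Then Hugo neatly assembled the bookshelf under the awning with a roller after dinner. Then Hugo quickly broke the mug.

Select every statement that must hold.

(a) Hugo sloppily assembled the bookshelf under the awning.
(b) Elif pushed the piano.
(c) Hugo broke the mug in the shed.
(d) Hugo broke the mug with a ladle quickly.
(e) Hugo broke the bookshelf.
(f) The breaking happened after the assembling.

(b), (f)

(a) Not entailed — 'sloppily' adds a manner not in (and inconsistent with) the original.
(b) Entailed — 'push' is an activity; 'was pushing' entails that some pushing happened, so 'pushed' holds.
(c) Not entailed — 'in the shed' adds information not in the original event.
(d) Not entailed — 'with a ladle' adds information not in the original event.
(e) Not entailed — Hugo broke the mug, not the bookshelf; the bookshelf belongs to the assembling event.
(f) Entailed — the narrative places the assembling before the breaking.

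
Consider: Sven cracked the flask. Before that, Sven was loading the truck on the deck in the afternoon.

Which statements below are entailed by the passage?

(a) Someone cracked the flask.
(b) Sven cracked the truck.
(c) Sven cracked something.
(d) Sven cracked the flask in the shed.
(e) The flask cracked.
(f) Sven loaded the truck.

(a) Entailed — generalizing the agent leaves a sub-description the original still satisfies.
(b) Not entailed — Sven cracked the flask, not the truck; the truck belongs to the loading event.
(c) Entailed — the original entails any weakening of itself; this just generalizes the patient.
(d) Not entailed — 'in the shed' adds information not in the original event.
(e) Entailed — 'Sven cracked the flask' is causative; it entails the inchoative 'the flask cracked'.
(f) Not entailed — 'was loading' is progressive on an accomplishment; it does not entail the completed 'loaded'.

(a), (c), (e)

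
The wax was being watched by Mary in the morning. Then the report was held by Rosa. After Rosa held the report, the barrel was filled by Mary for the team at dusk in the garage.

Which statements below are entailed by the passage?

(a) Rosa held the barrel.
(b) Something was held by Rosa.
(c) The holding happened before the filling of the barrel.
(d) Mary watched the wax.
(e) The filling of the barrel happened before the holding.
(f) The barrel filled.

(b), (c), (d), (f)

(a) Not entailed — Rosa held the report, not the barrel; the barrel belongs to the filling event.
(b) Entailed — the original entails any weakening of itself; this just generalizes the patient.
(c) Entailed — the narrative places the holding before the filling.
(d) Entailed — 'watch' is an activity; 'was watching' entails that some watching happened, so 'watched' holds.
(e) Not entailed — the narrative places the holding before the filling, not after.
(f) Entailed — 'Mary filled the barrel' is causative; it entails the inchoative 'the barrel filled'.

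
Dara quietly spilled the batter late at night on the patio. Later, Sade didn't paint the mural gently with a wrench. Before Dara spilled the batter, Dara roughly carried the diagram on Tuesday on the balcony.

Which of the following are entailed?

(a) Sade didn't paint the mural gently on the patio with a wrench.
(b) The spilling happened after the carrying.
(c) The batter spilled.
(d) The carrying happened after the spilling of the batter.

(a) Entailed — under negation, adding a further restriction is entailed: if no such painting event occurred, none occurred on the patio either.
(b) Entailed — the narrative places the carrying before the spilling.
(c) Entailed — 'Dara spilled the batter' is causative; it entails the inchoative 'the batter spilled'.
(d) Not entailed — the narrative places the carrying before the spilling, not after.

(a), (b), (c)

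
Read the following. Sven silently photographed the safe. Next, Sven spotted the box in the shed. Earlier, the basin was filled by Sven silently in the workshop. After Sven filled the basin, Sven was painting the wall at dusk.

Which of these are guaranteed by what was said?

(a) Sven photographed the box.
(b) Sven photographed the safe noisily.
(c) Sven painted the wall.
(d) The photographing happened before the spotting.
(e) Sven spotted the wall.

(d)

(a) Not entailed — Sven photographed the safe, not the box; the box belongs to the spotting event.
(b) Not entailed — 'noisily' adds a manner not in (and inconsistent with) the original.
(c) Not entailed — 'was painting' is progressive on an accomplishment; it does not entail the completed 'painted'.
(d) Entailed — the narrative places the photographing before the spotting.
(e) Not entailed — Sven spotted the box, not the wall; the wall belongs to the painting event.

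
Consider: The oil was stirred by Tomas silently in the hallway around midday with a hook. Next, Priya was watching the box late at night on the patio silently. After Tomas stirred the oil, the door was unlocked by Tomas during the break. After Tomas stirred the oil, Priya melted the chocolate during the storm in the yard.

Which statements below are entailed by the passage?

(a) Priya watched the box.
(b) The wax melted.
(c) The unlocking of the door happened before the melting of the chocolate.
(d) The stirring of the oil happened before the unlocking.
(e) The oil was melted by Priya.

(a), (d)

(a) Entailed — 'watch' is an activity; 'was watching' entails that some watching happened, so 'watched' holds.
(b) Not entailed — the chocolate is what melted, not the wax.
(c) Not entailed — the narrative doesn't order the unlocking relative to the melting.
(d) Entailed — the narrative places the stirring before the unlocking.
(e) Not entailed — Priya melted the chocolate, not the oil; the oil belongs to the stirring event.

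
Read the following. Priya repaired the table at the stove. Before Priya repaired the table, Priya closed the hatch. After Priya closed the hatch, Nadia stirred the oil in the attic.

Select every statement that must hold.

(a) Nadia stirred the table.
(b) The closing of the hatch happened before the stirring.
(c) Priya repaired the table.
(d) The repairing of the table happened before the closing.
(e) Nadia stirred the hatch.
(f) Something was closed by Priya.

(a) Not entailed — Nadia stirred the oil, not the table; the table belongs to the repairing event.
(b) Entailed — the narrative places the closing before the stirring.
(c) Entailed — dropping 'at the stove' leaves a sub-description the original still satisfies.
(d) Not entailed — the narrative places the closing before the repairing, not after.
(e) Not entailed — Nadia stirred the oil, not the hatch; the hatch belongs to the closing event.
(f) Entailed — every conjunct here is already in the original closing event.

(b), (c), (f)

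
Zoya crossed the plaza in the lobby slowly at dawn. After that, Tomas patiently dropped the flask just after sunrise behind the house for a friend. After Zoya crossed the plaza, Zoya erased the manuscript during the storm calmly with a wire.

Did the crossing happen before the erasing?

yes

The narrative orders the crossing before the erasing.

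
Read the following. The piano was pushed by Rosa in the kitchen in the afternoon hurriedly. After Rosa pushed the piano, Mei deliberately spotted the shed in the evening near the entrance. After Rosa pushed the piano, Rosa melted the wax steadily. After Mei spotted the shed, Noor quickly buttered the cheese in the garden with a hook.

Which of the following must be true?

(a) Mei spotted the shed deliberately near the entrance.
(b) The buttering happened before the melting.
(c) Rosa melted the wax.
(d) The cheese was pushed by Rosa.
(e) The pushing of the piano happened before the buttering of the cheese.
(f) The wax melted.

(a) Entailed — dropping 'in the evening' leaves a sub-description the original still satisfies.
(b) Not entailed — the narrative doesn't order the buttering relative to the melting.
(c) Entailed — every conjunct here is already in the original melting event.
(d) Not entailed — Rosa pushed the piano, not the cheese; the cheese belongs to the buttering event.
(e) Entailed — the narrative places the pushing before the buttering.
(f) Entailed — 'Rosa melted the wax' is causative; it entails the inchoative 'the wax melted'.

(a), (c), (e), (f)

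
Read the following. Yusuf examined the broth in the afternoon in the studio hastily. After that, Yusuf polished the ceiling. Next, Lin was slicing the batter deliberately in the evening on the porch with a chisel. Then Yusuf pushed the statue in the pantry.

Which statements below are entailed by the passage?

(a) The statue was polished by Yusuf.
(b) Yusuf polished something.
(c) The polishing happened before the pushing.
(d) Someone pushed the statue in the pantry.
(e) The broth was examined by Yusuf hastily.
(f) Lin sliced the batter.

(a) Not entailed — Yusuf polished the ceiling, not the statue; the statue belongs to the pushing event.
(b) Entailed — this follows by dropping conjuncts from the polishing event's description.
(c) Entailed — the narrative places the polishing before the pushing.
(d) Entailed — every conjunct here is already in the original pushing event.
(e) Entailed — dropping 'in the afternoon', 'in the studio' leaves a sub-description the original still satisfies.
(f) Not entailed — 'was slicing' is progressive on an accomplishment; it does not entail the completed 'sliced'.

(b), (c), (d), (e)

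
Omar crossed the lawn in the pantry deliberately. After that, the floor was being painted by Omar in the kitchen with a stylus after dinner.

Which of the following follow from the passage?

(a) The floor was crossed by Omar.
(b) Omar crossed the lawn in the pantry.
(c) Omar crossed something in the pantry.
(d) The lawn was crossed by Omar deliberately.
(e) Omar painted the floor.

(a) Not entailed — Omar crossed the lawn, not the floor; the floor belongs to the painting event.
(b) Entailed — dropping 'deliberately' leaves a sub-description the original still satisfies.
(c) Entailed — this follows by dropping conjuncts from the crossing event's description.
(d) Entailed — every conjunct here is already in the original crossing event.
(e) Not entailed — 'was painting' is progressive on an accomplishment; it does not entail the completed 'painted'.

(b), (c), (d)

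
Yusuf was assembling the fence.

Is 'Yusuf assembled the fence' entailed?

'was assembling' is progressive; for an accomplishment like 'assemble the fence', it doesn't entail completion.

no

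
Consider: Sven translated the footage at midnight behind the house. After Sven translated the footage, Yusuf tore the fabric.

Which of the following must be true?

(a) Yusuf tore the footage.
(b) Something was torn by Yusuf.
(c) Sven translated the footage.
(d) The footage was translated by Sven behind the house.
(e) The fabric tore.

(b), (c), (d), (e)

(a) Not entailed — Yusuf tore the fabric, not the footage; the footage belongs to the translating event.
(b) Entailed — this follows by dropping conjuncts from the tearing event's description.
(c) Entailed — every conjunct here is already in the original translating event.
(d) Entailed — dropping 'at midnight' leaves a sub-description the original still satisfies.
(e) Entailed — 'Yusuf tore the fabric' is causative; it entails the inchoative 'the fabric tore'.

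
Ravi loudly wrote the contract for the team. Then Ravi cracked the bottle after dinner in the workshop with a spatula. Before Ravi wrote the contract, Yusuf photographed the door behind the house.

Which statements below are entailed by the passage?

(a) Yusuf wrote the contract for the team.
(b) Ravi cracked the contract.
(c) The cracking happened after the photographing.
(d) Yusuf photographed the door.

(c), (d)

(a) Not entailed — the passage has Ravi writing the contract, not Yusuf.
(b) Not entailed — Ravi cracked the bottle, not the contract; the contract belongs to the writing event.
(c) Entailed — the narrative places the photographing before the cracking.
(d) Entailed — this follows by dropping conjuncts from the photographing event's description.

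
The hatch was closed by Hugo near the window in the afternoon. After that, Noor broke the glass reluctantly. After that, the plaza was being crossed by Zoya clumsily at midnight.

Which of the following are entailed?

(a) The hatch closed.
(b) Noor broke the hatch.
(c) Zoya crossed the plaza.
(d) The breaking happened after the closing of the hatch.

(a) Entailed — 'Hugo closed the hatch' is causative; it entails the inchoative 'the hatch closed'.
(b) Not entailed — Noor broke the glass, not the hatch; the hatch belongs to the closing event.
(c) Not entailed — 'was crossing' is progressive on an accomplishment; it does not entail the completed 'crossed'.
(d) Entailed — the narrative places the closing before the breaking.

(a), (d)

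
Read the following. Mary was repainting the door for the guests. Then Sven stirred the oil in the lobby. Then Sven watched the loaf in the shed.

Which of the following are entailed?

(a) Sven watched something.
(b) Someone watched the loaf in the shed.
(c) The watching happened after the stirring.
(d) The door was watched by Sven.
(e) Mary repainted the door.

(a) Entailed — this follows by dropping conjuncts from the watching event's description.
(b) Entailed — generalizing the agent leaves a sub-description the original still satisfies.
(c) Entailed — the narrative places the stirring before the watching.
(d) Not entailed — Sven watched the loaf, not the door; the door belongs to the repainting event.
(e) Not entailed — 'was repainting' is progressive on an accomplishment; it does not entail the completed 'repainted'.

(a), (b), (c)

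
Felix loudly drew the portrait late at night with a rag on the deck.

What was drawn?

'the portrait' marks the patient of the drawing event.

the portrait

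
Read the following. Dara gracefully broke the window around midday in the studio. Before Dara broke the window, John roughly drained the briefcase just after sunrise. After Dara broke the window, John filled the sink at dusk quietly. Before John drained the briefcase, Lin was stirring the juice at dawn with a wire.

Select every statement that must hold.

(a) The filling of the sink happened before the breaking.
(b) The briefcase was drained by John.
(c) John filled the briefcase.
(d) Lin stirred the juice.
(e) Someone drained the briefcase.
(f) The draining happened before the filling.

(a) Not entailed — the narrative places the breaking before the filling, not after.
(b) Entailed — the original entails any weakening of itself; this just drops 'just after sunrise', 'roughly'.
(c) Not entailed — John filled the sink, not the briefcase; the briefcase belongs to the draining event.
(d) Entailed — 'stir' is an activity; 'was stirring' entails that some stirring happened, so 'stirred' holds.
(e) Entailed — every conjunct here is already in the original draining event.
(f) Entailed — the narrative places the draining before the filling.

(b), (d), (e), (f)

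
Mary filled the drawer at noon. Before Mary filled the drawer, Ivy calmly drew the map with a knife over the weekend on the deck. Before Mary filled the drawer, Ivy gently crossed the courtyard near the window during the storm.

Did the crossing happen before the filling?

The narrative orders the crossing before the filling.

yes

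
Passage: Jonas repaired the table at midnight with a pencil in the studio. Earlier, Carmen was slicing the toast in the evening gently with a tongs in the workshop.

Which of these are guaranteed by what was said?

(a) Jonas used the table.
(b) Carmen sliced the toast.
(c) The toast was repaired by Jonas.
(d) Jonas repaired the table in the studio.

(d)

(a) Not entailed — the table is the patient, not an instrument — Jonas used a pencil.
(b) Not entailed — 'was slicing' is progressive on an accomplishment; it does not entail the completed 'sliced'.
(c) Not entailed — Jonas repaired the table, not the toast; the toast belongs to the slicing event.
(d) Entailed — dropping 'at midnight', 'with a pencil' leaves a sub-description the original still satisfies.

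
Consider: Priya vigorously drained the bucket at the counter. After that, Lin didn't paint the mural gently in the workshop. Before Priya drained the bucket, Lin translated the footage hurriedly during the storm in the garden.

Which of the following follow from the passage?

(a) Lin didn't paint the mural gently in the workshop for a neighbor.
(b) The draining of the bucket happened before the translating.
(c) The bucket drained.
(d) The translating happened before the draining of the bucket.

(a) Entailed — under negation, adding a further restriction is entailed: if no such painting event occurred, none occurred for a neighbor either.
(b) Not entailed — the narrative places the translating before the draining, not after.
(c) Entailed — 'Priya drained the bucket' is causative; it entails the inchoative 'the bucket drained'.
(d) Entailed — the narrative places the translating before the draining.

(a), (c), (d)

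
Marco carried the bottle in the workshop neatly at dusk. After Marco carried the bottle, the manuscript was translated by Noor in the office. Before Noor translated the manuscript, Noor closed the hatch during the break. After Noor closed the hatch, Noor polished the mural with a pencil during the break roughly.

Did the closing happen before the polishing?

The narrative orders the closing before the polishing.

yes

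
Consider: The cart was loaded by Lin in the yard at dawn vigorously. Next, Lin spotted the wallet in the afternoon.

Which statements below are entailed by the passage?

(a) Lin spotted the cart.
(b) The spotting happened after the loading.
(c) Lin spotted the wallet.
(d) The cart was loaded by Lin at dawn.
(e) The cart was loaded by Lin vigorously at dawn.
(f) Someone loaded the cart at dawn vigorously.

(a) Not entailed — Lin spotted the wallet, not the cart; the cart belongs to the loading event.
(b) Entailed — the narrative places the loading before the spotting.
(c) Entailed — dropping 'in the afternoon' leaves a sub-description the original still satisfies.
(d) Entailed — every conjunct here is already in the original loading event.
(e) Entailed — the original entails any weakening of itself; this just drops 'in the yard'.
(f) Entailed — every conjunct here is already in the original loading event.

(b), (c), (d), (e), (f)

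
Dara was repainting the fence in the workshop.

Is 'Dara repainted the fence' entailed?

no

'was repainting' is progressive; for an accomplishment like 'repaint the fence', it doesn't entail completion.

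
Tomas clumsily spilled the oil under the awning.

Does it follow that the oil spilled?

'Tomas spilled the oil' is the causative; it entails the inchoative 'the oil spilled'.

yes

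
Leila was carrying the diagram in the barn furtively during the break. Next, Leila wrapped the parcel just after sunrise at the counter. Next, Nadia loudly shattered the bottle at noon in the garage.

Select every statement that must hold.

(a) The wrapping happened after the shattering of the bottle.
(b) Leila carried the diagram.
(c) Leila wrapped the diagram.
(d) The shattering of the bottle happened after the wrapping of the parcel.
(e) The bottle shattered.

(a) Not entailed — the narrative places the wrapping before the shattering, not after.
(b) Entailed — 'carry' is an activity; 'was carrying' entails that some carrying happened, so 'carried' holds.
(c) Not entailed — Leila wrapped the parcel, not the diagram; the diagram belongs to the carrying event.
(d) Entailed — the narrative places the wrapping before the shattering.
(e) Entailed — 'Nadia shattered the bottle' is causative; it entails the inchoative 'the bottle shattered'.

(b), (d), (e)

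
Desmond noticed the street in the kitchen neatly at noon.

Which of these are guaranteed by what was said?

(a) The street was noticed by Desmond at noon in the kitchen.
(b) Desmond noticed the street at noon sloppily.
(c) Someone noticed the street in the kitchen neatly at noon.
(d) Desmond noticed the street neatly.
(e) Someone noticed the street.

(a) Entailed — dropping 'neatly' leaves a sub-description the original still satisfies.
(b) Not entailed — 'sloppily' adds a manner not in (and inconsistent with) the original.
(c) Entailed — the original entails any weakening of itself; this just generalizes the agent.
(d) Entailed — the original entails any weakening of itself; this just drops 'at noon', 'in the kitchen'.
(e) Entailed — dropping 'at noon', 'in the kitchen', 'neatly' and generalizing the agent leaves a sub-description the original still satisfies.

(a), (c), (d), (e)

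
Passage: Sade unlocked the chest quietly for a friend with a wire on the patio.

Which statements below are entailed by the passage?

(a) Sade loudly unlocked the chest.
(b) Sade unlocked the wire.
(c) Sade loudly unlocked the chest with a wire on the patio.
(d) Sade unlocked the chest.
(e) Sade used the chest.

(a) Not entailed — 'loudly' adds a manner not in (and inconsistent with) the original.
(b) Not entailed — the wire is the instrument, not what was unlocked.
(c) Not entailed — 'loudly' adds a manner not in (and inconsistent with) the original.
(d) Entailed — dropping 'with a wire', 'on the patio', 'for a friend', 'quietly' leaves a sub-description the original still satisfies.
(e) Not entailed — the chest is the patient, not an instrument — Sade used a wire.

(d)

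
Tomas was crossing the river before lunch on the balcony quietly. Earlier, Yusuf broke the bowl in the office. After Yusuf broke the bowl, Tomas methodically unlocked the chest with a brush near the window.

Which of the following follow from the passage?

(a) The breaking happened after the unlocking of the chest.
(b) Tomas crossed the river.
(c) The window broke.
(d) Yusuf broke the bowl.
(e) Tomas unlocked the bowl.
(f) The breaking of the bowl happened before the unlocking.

(d), (f)

(a) Not entailed — the narrative places the breaking before the unlocking, not after.
(b) Not entailed — 'was crossing' is progressive on an accomplishment; it does not entail the completed 'crossed'.
(c) Not entailed — the bowl is what broke, not the window.
(d) Entailed — the original entails any weakening of itself; this just drops 'in the office'.
(e) Not entailed — Tomas unlocked the chest, not the bowl; the bowl belongs to the breaking event.
(f) Entailed — the narrative places the breaking before the unlocking.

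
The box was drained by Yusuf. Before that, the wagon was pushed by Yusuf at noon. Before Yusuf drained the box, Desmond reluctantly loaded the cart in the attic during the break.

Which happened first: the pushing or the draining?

The connectives place the pushing before the draining.

the pushing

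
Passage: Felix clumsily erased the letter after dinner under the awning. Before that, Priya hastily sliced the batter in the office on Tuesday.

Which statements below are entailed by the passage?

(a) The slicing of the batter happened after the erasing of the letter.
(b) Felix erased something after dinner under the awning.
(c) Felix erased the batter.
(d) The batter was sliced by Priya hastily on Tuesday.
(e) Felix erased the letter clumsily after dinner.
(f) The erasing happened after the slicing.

(a) Not entailed — the narrative places the slicing before the erasing, not after.
(b) Entailed — dropping 'clumsily' and generalizing the patient leaves a sub-description the original still satisfies.
(c) Not entailed — Felix erased the letter, not the batter; the batter belongs to the slicing event.
(d) Entailed — the original entails any weakening of itself; this just drops 'in the office'.
(e) Entailed — dropping 'under the awning' leaves a sub-description the original still satisfies.
(f) Entailed — the narrative places the slicing before the erasing.

(b), (d), (e), (f)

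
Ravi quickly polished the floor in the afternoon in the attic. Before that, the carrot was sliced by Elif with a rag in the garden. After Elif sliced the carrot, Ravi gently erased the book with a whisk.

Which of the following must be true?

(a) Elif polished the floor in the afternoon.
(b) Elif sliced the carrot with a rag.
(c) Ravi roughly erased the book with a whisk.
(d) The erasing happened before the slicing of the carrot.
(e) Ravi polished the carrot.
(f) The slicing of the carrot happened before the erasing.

(a) Not entailed — the passage has Ravi polishing the floor, not Elif.
(b) Entailed — every conjunct here is already in the original slicing event.
(c) Not entailed — 'roughly' adds a manner not in (and inconsistent with) the original.
(d) Not entailed — the narrative places the slicing before the erasing, not after.
(e) Not entailed — Ravi polished the floor, not the carrot; the carrot belongs to the slicing event.
(f) Entailed — the narrative places the slicing before the erasing.

(b), (f)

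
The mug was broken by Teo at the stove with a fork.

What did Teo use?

'with a fork' marks the instrument of the breaking event.

a fork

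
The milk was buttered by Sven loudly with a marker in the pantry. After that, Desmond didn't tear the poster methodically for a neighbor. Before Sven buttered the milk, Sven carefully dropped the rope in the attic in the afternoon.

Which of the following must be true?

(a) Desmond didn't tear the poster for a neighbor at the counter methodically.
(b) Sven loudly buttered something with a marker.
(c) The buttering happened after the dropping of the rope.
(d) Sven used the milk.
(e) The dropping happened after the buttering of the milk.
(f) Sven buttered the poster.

(a), (b), (c)

(a) Entailed — under negation, adding a further restriction is entailed: if no such tearing event occurred, none occurred at the counter either.
(b) Entailed — the original entails any weakening of itself; this just drops 'in the pantry' and generalizes the patient.
(c) Entailed — the narrative places the dropping before the buttering.
(d) Not entailed — the milk is the patient, not an instrument — Sven used a marker.
(e) Not entailed — the narrative places the dropping before the buttering, not after.
(f) Not entailed — Sven buttered the milk, not the poster; the poster belongs to the tearing event.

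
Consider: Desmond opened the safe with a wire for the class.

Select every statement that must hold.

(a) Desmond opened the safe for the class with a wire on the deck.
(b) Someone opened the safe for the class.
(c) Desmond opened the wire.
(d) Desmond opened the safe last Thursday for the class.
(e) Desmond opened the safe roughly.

(a) Not entailed — 'on the deck' adds information not in the original event.
(b) Entailed — this follows by dropping conjuncts from the opening event's description.
(c) Not entailed — the wire is the instrument, not what was opened.
(d) Not entailed — 'last Thursday' adds information not in the original event.
(e) Not entailed — 'roughly' adds information not in the original event.

(b)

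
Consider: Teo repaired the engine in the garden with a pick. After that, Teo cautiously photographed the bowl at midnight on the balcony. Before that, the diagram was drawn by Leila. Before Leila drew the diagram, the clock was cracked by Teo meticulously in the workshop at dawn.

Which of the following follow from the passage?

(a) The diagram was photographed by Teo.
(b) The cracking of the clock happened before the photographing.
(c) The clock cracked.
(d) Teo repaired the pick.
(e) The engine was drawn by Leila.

(a) Not entailed — Teo photographed the bowl, not the diagram; the diagram belongs to the drawing event.
(b) Entailed — the narrative places the cracking before the photographing.
(c) Entailed — 'Teo cracked the clock' is causative; it entails the inchoative 'the clock cracked'.
(d) Not entailed — the pick is the instrument, not what was repaired.
(e) Not entailed — Leila drew the diagram, not the engine; the engine belongs to the repairing event.

(b), (c)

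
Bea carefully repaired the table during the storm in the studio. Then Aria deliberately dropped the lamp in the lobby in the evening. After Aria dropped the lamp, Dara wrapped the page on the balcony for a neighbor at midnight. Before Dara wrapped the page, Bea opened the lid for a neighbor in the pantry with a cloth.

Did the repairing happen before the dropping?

yes

The narrative orders the repairing before the dropping.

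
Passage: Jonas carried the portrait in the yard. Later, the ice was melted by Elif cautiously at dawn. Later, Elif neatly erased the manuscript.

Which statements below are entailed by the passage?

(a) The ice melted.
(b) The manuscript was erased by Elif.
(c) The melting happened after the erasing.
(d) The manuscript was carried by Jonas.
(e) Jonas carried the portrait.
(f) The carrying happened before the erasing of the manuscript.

(a) Entailed — 'Elif melted the ice' is causative; it entails the inchoative 'the ice melted'.
(b) Entailed — dropping 'neatly' leaves a sub-description the original still satisfies.
(c) Not entailed — the narrative places the melting before the erasing, not after.
(d) Not entailed — Jonas carried the portrait, not the manuscript; the manuscript belongs to the erasing event.
(e) Entailed — dropping 'in the yard' leaves a sub-description the original still satisfies.
(f) Entailed — the narrative places the carrying before the erasing.

(a), (b), (e), (f)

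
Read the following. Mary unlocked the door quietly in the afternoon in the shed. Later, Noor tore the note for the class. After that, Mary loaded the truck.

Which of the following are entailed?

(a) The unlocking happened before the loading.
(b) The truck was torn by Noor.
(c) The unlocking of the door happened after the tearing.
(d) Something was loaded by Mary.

(a), (d)

(a) Entailed — the narrative places the unlocking before the loading.
(b) Not entailed — Noor tore the note, not the truck; the truck belongs to the loading event.
(c) Not entailed — the narrative places the unlocking before the tearing, not after.
(d) Entailed — the original entails any weakening of itself; this just generalizes the patient.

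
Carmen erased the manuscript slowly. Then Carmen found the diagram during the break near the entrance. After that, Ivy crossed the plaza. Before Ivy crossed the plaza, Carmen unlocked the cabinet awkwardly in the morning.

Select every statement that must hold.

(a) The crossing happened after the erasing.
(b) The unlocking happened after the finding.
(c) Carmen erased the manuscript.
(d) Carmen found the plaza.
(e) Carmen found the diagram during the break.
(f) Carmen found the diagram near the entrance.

(a), (c), (e), (f)

(a) Entailed — the narrative places the erasing before the crossing.
(b) Not entailed — the narrative doesn't order the finding relative to the unlocking.
(c) Entailed — this follows by dropping conjuncts from the erasing event's description.
(d) Not entailed — Carmen found the diagram, not the plaza; the plaza belongs to the crossing event.
(e) Entailed — dropping 'near the entrance' leaves a sub-description the original still satisfies.
(f) Entailed — the original entails any weakening of itself; this just drops 'during the break'.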